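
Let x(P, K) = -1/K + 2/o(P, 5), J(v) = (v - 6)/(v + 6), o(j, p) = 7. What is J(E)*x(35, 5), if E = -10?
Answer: 12/35 ≈ 0.34286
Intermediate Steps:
J(v) = (-6 + v)/(6 + v)
x(P, K) = 2/7 - 1/K (x(P, K) = -1/K + 2/7 = 2/7 - 1/K)
J(E)*x(35, 5) = ((-6 - 10)/(6 - 10))*(2/7 - 1/5) = (-16/(-4))*(2/7 - 1*⅕) = (-¼*(-16))*(2/7 - ⅕) = 4*(3/35) = 12/35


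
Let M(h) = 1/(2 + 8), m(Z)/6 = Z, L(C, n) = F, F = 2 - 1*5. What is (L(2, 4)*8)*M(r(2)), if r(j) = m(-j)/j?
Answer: -12/5 ≈ -2.4000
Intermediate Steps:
F = -3 (F = 2 - 5 = -3)
L(C, n) = -3
m(Z) = 6*Z
r(j) = -6 (r(j) = (6*(-j))/j = (-6*j)/j = -6)
M(h) = ⅒ (M(h) = 1/10 = ⅒)
(L(2, 4)*8)*M(r(2)) = -3*8*(⅒) = -24*⅒ = -12/5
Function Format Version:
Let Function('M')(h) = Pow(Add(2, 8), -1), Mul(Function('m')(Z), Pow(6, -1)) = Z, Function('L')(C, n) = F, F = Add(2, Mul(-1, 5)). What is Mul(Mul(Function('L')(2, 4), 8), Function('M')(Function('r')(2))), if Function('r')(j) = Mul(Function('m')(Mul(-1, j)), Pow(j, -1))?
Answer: Rational(-12, 5) ≈ -2.4000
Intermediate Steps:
F = -3 (F = Add(2, -5) = -3)
Function('L')(C, n) = -3
Function('m')(Z) = Mul(6, Z)
Function('r')(j) = -6 (Function('r')(j) = Mul(Mul(6, Mul(-1, j)), Pow(j, -1)) = Mul(Mul(-6, j), Pow(j, -1)) = -6)
Function('M')(h) = Rational(1, 10) (Function('M')(h) = Pow(10, -1) = Rational(1, 10))
Mul(Mul(Function('L')(2, 4), 8), Function('M')(Function('r')(2))) = Mul(Mul(-3, 8), Rational(1, 10)) = Mul(-24, Rational(1, 10)) = Rational(-12, 5)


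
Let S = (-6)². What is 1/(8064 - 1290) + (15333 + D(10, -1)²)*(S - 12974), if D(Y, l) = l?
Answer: -1343902612007/6774 ≈ -1.9839e+8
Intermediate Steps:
S = 36
1/(8064 - 1290) + (15333 + D(10, -1)²)*(S - 12974) = 1/(8064 - 1290) + (15333 + (-1)²)*(36 - 12974) = 1/6774 + (15333 + 1)*(-12938) = 1/6774 + 15334*(-12938) = 1/6774 - 198391292 = -1343902612007/6774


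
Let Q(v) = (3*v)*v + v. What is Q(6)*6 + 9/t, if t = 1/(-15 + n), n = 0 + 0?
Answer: 549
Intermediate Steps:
n = 0
t = -1/15 (t = 1/(-15 + 0) = 1/(-15) = -1/15 ≈ -0.066667)
Q(v) = v + 3*v**2 (Q(v) = 3*v**2 + v = v + 3*v**2)
Q(6)*6 + 9/t = (6*(1 + 3*6))*6 + 9/(-1/15) = (6*(1 + 18))*6 + 9*(-15) = (6*19)*6 - 135 = 114*6 - 135 = 684 - 135 = 549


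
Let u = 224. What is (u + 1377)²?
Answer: 2563201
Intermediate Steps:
(u + 1377)² = (224 + 1377)² = 1601² = 2563201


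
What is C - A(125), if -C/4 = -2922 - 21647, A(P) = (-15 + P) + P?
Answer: 98041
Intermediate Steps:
A(P) = -15 + 2*P
C = 98276 (C = -4*(-2922 - 21647) = -4*(-24569) = 98276)
C - A(125) = 98276 - (-15 + 2*125) = 98276 - (-15 + 250) = 98276 - 1*235 = 98276 - 235 = 98041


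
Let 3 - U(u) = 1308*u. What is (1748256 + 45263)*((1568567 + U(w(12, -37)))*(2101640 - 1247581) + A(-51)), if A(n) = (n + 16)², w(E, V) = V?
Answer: 2476821699516734661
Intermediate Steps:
U(u) = 3 - 1308*u
A(n) = (16 + n)²
(1748256 + 45263)*((1568567 + U(w(12, -37)))*(2101640 - 1247581) + A(-51)) = (1748256 + 45263)*((1568567 + (3 - 1308*(-37)))*(2101640 - 1247581) + (16 - 51)²) = 1793519*((1568567 + (3 + 48396))*854059 + (-35)²) = 1793519*((1568567 + 48399)*854059 + 1225) = 1793519*(1616966*854059 + 1225) = 1793519*(1380984364994 + 1225) = 1793519*1380984366219 = 2476821699516734661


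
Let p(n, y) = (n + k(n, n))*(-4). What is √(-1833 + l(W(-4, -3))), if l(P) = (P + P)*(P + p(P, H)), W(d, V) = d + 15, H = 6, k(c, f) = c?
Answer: I*√3527 ≈ 59.389*I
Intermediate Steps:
W(d, V) = 15 + d
p(n, y) = -8*n (p(n, y) = (n + n)*(-4) = (2*n)*(-4) = -8*n)
l(P) = -14*P² (l(P) = (P + P)*(P - 8*P) = (2*P)*(-7*P) = -14*P²)
√(-1833 + l(W(-4, -3))) = √(-1833 - 14*(15 - 4)²) = √(-1833 - 14*11²) = √(-1833 - 14*121) = √(-1833 - 1694) = √(-3527) = I*√3527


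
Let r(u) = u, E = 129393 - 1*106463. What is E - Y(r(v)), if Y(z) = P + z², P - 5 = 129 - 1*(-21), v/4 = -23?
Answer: 14311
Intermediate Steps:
v = -92 (v = 4*(-23) = -92)
P = 155 (P = 5 + (129 - 1*(-21)) = 5 + (129 + 21) = 5 + 150 = 155)
E = 22930 (E = 129393 - 106463 = 22930)
Y(z) = 155 + z²
E - Y(r(v)) = 22930 - (155 + (-92)²) = 22930 - (155 + 8464) = 22930 - 1*8619 = 22930 - 8619 = 14311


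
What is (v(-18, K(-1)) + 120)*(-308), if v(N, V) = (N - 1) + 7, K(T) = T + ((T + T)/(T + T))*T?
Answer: -33264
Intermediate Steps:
K(T) = 2*T (K(T) = T + ((2*T)/((2*T)))*T = T + ((2*T)*(1/(2*T)))*T = T + 1*T = T + T = 2*T)
v(N, V) = 6 + N (v(N, V) = (-1 + N) + 7 = 6 + N)
(v(-18, K(-1)) + 120)*(-308) = ((6 - 18) + 120)*(-308) = (-12 + 120)*(-308) = 108*(-308) = -33264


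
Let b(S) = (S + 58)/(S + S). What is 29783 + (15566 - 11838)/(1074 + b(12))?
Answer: 384930445/12923 ≈ 29786.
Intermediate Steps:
b(S) = (58 + S)/(2*S) (b(S) = (58 + S)/((2*S)) = (58 + S)*(1/(2*S)) = (58 + S)/(2*S))
29783 + (15566 - 11838)/(1074 + b(12)) = 29783 + (15566 - 11838)/(1074 + (1/2)*(58 + 12)/12) = 29783 + 3728/(1074 + (1/2)*(1/12)*70) = 29783 + 3728/(1074 + 35/12) = 29783 + 3728/(12923/12) = 29783 + 3728*(12/12923) = 29783 + 44736/12923 = 384930445/12923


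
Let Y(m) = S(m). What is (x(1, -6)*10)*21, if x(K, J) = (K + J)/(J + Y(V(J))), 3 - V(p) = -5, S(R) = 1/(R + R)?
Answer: 3360/19 ≈ 176.84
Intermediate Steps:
S(R) = 1/(2*R)
V(p) = 8 (V(p) = 3 - 1*(-5) = 3 + 5 = 8)
Y(m) = 1/(2*m)
x(K, J) = (J + K)/(1/16 + J) (x(K, J) = (K + J)/(J + (½)/8) = (J + K)/(J + (½)*(⅛)) = (J + K)/(J + 1/16) = (J + K)/(1/16 + J))
(x(1, -6)*10)*21 = ((16*(-6 + 1)/(1 + 16*(-6)))*10)*21 = ((16*(-5)/(1 - 96))*10)*21 = ((16*(-5)/(-95))*10)*21 = ((16*(-1/95)*(-5))*10)*21 = ((16/19)*10)*21 = (160/19)*21 = 3360/19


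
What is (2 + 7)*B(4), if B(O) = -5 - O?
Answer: -81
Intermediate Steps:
(2 + 7)*B(4) = (2 + 7)*(-5 - 1*4) = 9*(-5 - 4) = 9*(-9) = -81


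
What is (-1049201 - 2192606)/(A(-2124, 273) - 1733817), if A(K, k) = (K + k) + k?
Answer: 3241807/1735395 ≈ 1.8681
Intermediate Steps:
A(K, k) = K + 2*k
(-1049201 - 2192606)/(A(-2124, 273) - 1733817) = (-1049201 - 2192606)/((-2124 + 2*273) - 1733817) = -3241807/((-2124 + 546) - 1733817) = -3241807/(-1578 - 1733817) = -3241807/(-1735395) = -3241807*(-1/1735395) = 3241807/1735395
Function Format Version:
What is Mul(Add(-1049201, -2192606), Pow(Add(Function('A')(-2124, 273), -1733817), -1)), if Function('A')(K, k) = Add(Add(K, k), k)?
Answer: Rational(3241807, 1735395) ≈ 1.8681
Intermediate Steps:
Function('A')(K, k) = Add(K, Mul(2, k))
Mul(Add(-1049201, -2192606), Pow(Add(Function('A')(-2124, 273), -1733817), -1)) = Mul(Add(-1049201, -2192606), Pow(Add(Add(-2124, Mul(2, 273)), -1733817), -1)) = Mul(-3241807, Pow(Add(Add(-2124, 546), -1733817), -1)) = Mul(-3241807, Pow(Add(-1578, -1733817), -1)) = Mul(-3241807, Pow(-1735395, -1)) = Mul(-3241807, Rational(-1, 1735395)) = Rational(3241807, 1735395)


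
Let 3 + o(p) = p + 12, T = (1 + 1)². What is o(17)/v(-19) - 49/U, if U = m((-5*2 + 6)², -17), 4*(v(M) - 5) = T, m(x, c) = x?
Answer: 61/48 ≈ 1.2708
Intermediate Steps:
T = 4 (T = 2² = 4)
v(M) = 6 (v(M) = 5 + (¼)*4 = 5 + 1 = 6)
o(p) = 9 + p (o(p) = -3 + (p + 12) = -3 + (12 + p) = 9 + p)
U = 16 (U = (-5*2 + 6)² = (-10 + 6)² = (-4)² = 16)
o(17)/v(-19) - 49/U = (9 + 17)/6 - 49/16 = 26*(⅙) - 49*1/16 = 13/3 - 49/16 = 61/48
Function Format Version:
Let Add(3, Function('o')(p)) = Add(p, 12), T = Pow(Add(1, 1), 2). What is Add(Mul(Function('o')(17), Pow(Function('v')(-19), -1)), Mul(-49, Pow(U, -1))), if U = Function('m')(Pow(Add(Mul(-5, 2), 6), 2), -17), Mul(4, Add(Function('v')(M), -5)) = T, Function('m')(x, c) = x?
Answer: Rational(61, 48) ≈ 1.2708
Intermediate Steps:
T = 4 (T = Pow(2, 2) = 4)
Function('v')(M) = 6 (Function('v')(M) = Add(5, Mul(Rational(1, 4), 4)) = Add(5, 1) = 6)
Function('o')(p) = Add(9, p) (Function('o')(p) = Add(-3, Add(p, 12)) = Add(-3, Add(12, p)) = Add(9, p))
U = 16 (U = Pow(Add(Mul(-5, 2), 6), 2) = Pow(Add(-10, 6), 2) = Pow(-4, 2) = 16)
Add(Mul(Function('o')(17), Pow(Function('v')(-19), -1)), Mul(-49, Pow(U, -1))) = Add(Mul(Add(9, 17), Pow(6, -1)), Mul(-49, Pow(16, -1))) = Add(Mul(26, Rational(1, 6)), Mul(-49, Rational(1, 16))) = Add(Rational(13, 3), Rational(-49, 16)) = Rational(61, 48)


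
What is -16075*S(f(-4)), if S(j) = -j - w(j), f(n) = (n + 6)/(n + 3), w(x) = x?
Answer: -64300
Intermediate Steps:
f(n) = (6 + n)/(3 + n)
S(j) = -2*j (S(j) = -j - j = -2*j)
-16075*S(f(-4)) = -(-32150)*(6 - 4)/(3 - 4) = -(-32150)*2/(-1) = -(-32150)*(-1*2) = -(-32150)*(-2) = -16075*4 = -64300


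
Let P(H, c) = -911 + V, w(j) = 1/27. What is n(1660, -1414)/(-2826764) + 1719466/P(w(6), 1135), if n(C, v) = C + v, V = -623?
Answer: -1215131241347/1084063994 ≈ -1120.9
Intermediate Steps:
w(j) = 1/27
P(H, c) = -1534 (P(H, c) = -911 - 623 = -1534)
n(1660, -1414)/(-2826764) + 1719466/P(w(6), 1135) = (1660 - 1414)/(-2826764) + 1719466/(-1534) = 246*(-1/2826764) + 1719466*(-1/1534) = -123/1413382 - 859733/767 = -1215131241347/1084063994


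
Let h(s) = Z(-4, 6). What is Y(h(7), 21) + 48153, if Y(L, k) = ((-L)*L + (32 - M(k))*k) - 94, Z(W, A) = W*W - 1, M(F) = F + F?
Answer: 47624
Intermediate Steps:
M(F) = 2*F
Z(W, A) = -1 + W² (Z(W, A) = W² - 1 = -1 + W²)
h(s) = 15 (h(s) = -1 + (-4)² = -1 + 16 = 15)
Y(L, k) = -94 - L² + k*(32 - 2*k) (Y(L, k) = ((-L)*L + (32 - 2*k)*k) - 94 = (-L² + (32 - 2*k)*k) - 94 = (-L² + k*(32 - 2*k)) - 94 = -94 - L² + k*(32 - 2*k))
Y(h(7), 21) + 48153 = (-94 - 1*15² - 2*21² + 32*21) + 48153 = (-94 - 1*225 - 2*441 + 672) + 48153 = (-94 - 225 - 882 + 672) + 48153 = -529 + 48153 = 47624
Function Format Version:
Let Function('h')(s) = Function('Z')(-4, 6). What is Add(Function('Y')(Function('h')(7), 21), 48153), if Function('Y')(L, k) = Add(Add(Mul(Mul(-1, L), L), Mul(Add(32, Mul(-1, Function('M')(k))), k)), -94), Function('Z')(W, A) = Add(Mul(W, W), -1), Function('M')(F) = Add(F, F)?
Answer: 47624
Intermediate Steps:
Function('M')(F) = Mul(2, F)
Function('Z')(W, A) = Add(-1, Pow(W, 2)) (Function('Z')(W, A) = Add(Pow(W, 2), -1) = Add(-1, Pow(W, 2)))
Function('h')(s) = 15 (Function('h')(s) = Add(-1, Pow(-4, 2)) = Add(-1, 16) = 15)
Function('Y')(L, k) = Add(-94, Mul(-1, Pow(L, 2)), Mul(k, Add(32, Mul(-2, k)))) (Function('Y')(L, k) = Add(Add(Mul(Mul(-1, L), L), Mul(Add(32, Mul(-1, Mul(2, k))), k)), -94) = Add(Add(Mul(-1, Pow(L, 2)), Mul(Add(32, Mul(-2, k)), k)), -94) = Add(Add(Mul(-1, Pow(L, 2)), Mul(k, Add(32, Mul(-2, k)))), -94) = Add(-94, Mul(-1, Pow(L, 2)), Mul(k, Add(32, Mul(-2, k)))))
Add(Function('Y')(Function('h')(7), 21), 48153) = Add(Add(-94, Mul(-1, Pow(15, 2)), Mul(-2, Pow(21, 2)), Mul(32, 21)), 48153) = Add(Add(-94, Mul(-1, 225), Mul(-2, 441), 672), 48153) = Add(Add(-94, -225, -882, 672), 48153) = Add(-529, 48153) = 47624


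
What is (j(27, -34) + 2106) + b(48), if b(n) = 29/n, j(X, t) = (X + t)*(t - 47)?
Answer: 128333/48 ≈ 2673.6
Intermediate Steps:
j(X, t) = (-47 + t)*(X + t) (j(X, t) = (X + t)*(-47 + t) = (-47 + t)*(X + t))
(j(27, -34) + 2106) + b(48) = (((-34)² - 47*27 - 47*(-34) + 27*(-34)) + 2106) + 29/48 = ((1156 - 1269 + 1598 - 918) + 2106) + 29*(1/48) = (567 + 2106) + 29/48 = 2673 + 29/48 = 128333/48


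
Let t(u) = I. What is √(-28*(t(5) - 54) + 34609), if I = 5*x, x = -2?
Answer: √36401 ≈ 190.79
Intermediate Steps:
I = -10 (I = 5*(-2) = -10)
t(u) = -10
√(-28*(t(5) - 54) + 34609) = √(-28*(-10 - 54) + 34609) = √(-28*(-64) + 34609) = √(1792 + 34609) = √36401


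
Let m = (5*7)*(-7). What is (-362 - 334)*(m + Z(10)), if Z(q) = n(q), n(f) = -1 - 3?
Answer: 173304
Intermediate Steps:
n(f) = -4
Z(q) = -4
m = -245 (m = 35*(-7) = -245)
(-362 - 334)*(m + Z(10)) = (-362 - 334)*(-245 - 4) = -696*(-249) = 173304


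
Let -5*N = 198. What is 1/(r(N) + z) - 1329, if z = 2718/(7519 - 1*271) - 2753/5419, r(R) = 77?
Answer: -4428632521/3332337 ≈ -1329.0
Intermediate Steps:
N = -198/5 (N = -⅕*198 = -198/5 ≈ -39.600)
z = -5767/43352 (z = 2718/(7519 - 271) - 2753*1/5419 = 2718/7248 - 2753/5419 = 2718*(1/7248) - 2753/5419 = 3/8 - 2753/5419 = -5767/43352 ≈ -0.13303)
1/(r(N) + z) - 1329 = 1/(77 - 5767/43352) - 1329 = 1/(3332337/43352) - 1329 = 43352/3332337 - 1329 = -4428632521/3332337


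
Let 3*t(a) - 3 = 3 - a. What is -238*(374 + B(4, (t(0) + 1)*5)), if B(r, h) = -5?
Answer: -87822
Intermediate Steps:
t(a) = 2 - a/3 (t(a) = 1 + (3 - a)/3 = 1 + (1 - a/3) = 2 - a/3)
-238*(374 + B(4, (t(0) + 1)*5)) = -238*(374 - 5) = -238*369 = -87822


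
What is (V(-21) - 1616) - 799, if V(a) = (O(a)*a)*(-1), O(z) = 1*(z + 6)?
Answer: -2730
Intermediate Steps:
O(z) = 6 + z (O(z) = 1*(6 + z) = 6 + z)
V(a) = -a*(6 + a) (V(a) = ((6 + a)*a)*(-1) = (a*(6 + a))*(-1) = -a*(6 + a))
(V(-21) - 1616) - 799 = (-1*(-21)*(6 - 21) - 1616) - 799 = (-1*(-21)*(-15) - 1616) - 799 = (-315 - 1616) - 799 = -1931 - 799 = -2730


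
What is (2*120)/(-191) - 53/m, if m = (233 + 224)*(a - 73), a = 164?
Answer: -9991003/7943117 ≈ -1.2578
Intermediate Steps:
m = 41587 (m = (233 + 224)*(164 - 73) = 457*91 = 41587)
(2*120)/(-191) - 53/m = (2*120)/(-191) - 53/41587 = 240*(-1/191) - 53*1/41587 = -240/191 - 53/41587 = -9991003/7943117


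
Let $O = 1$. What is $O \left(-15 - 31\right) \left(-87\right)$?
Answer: $4002$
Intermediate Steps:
$O \left(-15 - 31\right) \left(-87\right) = 1 \left(-15 - 31\right) \left(-87\right) = 1 \left(\left(-46\right) \left(-87\right)\right) = 1 \cdot 4002 = 4002$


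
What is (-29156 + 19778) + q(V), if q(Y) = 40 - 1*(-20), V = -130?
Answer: -9318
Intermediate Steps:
q(Y) = 60 (q(Y) = 40 + 20 = 60)
(-29156 + 19778) + q(V) = (-29156 + 19778) + 60 = -9378 + 60 = -9318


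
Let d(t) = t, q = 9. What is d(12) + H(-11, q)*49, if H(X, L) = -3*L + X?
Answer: -1850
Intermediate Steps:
H(X, L) = X - 3*L
d(12) + H(-11, q)*49 = 12 + (-11 - 3*9)*49 = 12 + (-11 - 27)*49 = 12 - 38*49 = 12 - 1862 = -1850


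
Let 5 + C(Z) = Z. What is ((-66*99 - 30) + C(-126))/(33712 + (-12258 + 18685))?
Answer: -6695/40139 ≈ -0.16680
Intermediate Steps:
C(Z) = -5 + Z
((-66*99 - 30) + C(-126))/(33712 + (-12258 + 18685)) = ((-66*99 - 30) + (-5 - 126))/(33712 + (-12258 + 18685)) = ((-6534 - 30) - 131)/(33712 + 6427) = (-6564 - 131)/40139 = -6695*1/40139 = -6695/40139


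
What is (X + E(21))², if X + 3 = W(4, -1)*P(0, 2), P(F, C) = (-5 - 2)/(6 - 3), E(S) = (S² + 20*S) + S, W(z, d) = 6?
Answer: 748225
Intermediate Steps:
E(S) = S² + 21*S
P(F, C) = -7/3
X = -17 (X = -3 + 6*(-7/3) = -3 - 14 = -17)
(X + E(21))² = (-17 + 21*(21 + 21))² = (-17 + 21*42)² = (-17 + 882)² = 865² = 748225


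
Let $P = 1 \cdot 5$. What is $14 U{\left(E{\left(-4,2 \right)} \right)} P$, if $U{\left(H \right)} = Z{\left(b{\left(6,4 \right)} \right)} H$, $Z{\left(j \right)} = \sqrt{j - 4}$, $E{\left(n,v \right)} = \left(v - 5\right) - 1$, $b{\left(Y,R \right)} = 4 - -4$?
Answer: $-560$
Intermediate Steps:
$b{\left(Y,R \right)} = 8$ ($b{\left(Y,R \right)} = 4 + 4 = 8$)
$E{\left(n,v \right)} = -6 + v$ ($E{\left(n,v \right)} = \left(-5 + v\right) - 1 = -6 + v$)
$Z{\left(j \right)} = \sqrt{-4 + j}$
$U{\left(H \right)} = 2 H$ ($U{\left(H \right)} = \sqrt{-4 + 8} H = \sqrt{4} H = 2 H$)
$P = 5$
$14 U{\left(E{\left(-4,2 \right)} \right)} P = 14 \cdot 2 \left(-6 + 2\right) 5 = 14 \cdot 2 \left(-4\right) 5 = 14 \left(-8\right) 5 = \left(-112\right) 5 = -560$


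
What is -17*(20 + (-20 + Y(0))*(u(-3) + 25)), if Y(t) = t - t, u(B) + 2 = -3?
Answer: 6460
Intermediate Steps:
u(B) = -5 (u(B) = -2 - 3 = -5)
Y(t) = 0
-17*(20 + (-20 + Y(0))*(u(-3) + 25)) = -17*(20 + (-20 + 0)*(-5 + 25)) = -17*(20 - 20*20) = -17*(20 - 400) = -17*(-380) = 6460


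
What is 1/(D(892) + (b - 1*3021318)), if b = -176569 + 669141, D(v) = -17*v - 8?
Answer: -1/2543918 ≈ -3.9309e-7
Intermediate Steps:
D(v) = -8 - 17*v
b = 492572
1/(D(892) + (b - 1*3021318)) = 1/((-8 - 17*892) + (492572 - 1*3021318)) = 1/((-8 - 15164) + (492572 - 3021318)) = 1/(-15172 - 2528746) = 1/(-2543918) = -1/2543918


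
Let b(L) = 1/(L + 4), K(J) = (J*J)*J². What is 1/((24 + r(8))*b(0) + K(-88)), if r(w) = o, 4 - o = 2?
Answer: 2/119939085 ≈ 1.6675e-8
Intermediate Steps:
K(J) = J⁴ (K(J) = J²*J² = J⁴)
o = 2 (o = 4 - 1*2 = 4 - 2 = 2)
r(w) = 2
b(L) = 1/(4 + L)
1/((24 + r(8))*b(0) + K(-88)) = 1/((24 + 2)/(4 + 0) + (-88)⁴) = 1/(26/4 + 59969536) = 1/(26*(¼) + 59969536) = 1/(13/2 + 59969536) = 1/(119939085/2) = 2/119939085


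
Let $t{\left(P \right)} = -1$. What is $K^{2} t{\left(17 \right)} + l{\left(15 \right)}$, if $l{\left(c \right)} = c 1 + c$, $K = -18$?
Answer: $-294$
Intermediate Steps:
$l{\left(c \right)} = 2 c$ ($l{\left(c \right)} = c + c = 2 c$)
$K^{2} t{\left(17 \right)} + l{\left(15 \right)} = \left(-18\right)^{2} \left(-1\right) + 2 \cdot 15 = 324 \left(-1\right) + 30 = -324 + 30 = -294$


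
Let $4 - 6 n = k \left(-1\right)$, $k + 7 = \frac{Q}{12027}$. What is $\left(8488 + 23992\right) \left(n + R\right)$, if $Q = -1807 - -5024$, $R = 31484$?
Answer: $\frac{36895908434560}{36081} \approx 1.0226 \cdot 10^{9}$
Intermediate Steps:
$Q = 3217$ ($Q = -1807 + 5024 = 3217$)
$k = - \frac{80972}{12027}$ ($k = -7 + \frac{3217}{12027} = - \frac{80972}{12027} \approx -6.7325$)
$n = - \frac{16432}{36081}$ ($n = \frac{2}{3} - \frac{\left(- \frac{80972}{12027}\right) \left(-1\right)}{6} = \frac{2}{3} - \frac{40486}{36081} = - \frac{16432}{36081} \approx -0.45542$)
$\left(8488 + 23992\right) \left(n + R\right) = \left(8488 + 23992\right) \left(- \frac{16432}{36081} + 31484\right) = 32480 \cdot \frac{1135957772}{36081} = \frac{36895908434560}{36081}$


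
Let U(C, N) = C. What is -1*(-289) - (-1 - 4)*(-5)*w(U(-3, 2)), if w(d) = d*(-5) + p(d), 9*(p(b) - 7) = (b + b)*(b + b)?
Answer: -361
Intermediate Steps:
p(b) = 7 + 4*b²/9 (p(b) = 7 + ((b + b)*(b + b))/9 = 7 + ((2*b)*(2*b))/9 = 7 + (4*b²)/9 = 7 + 4*b²/9)
w(d) = 7 - 5*d + 4*d²/9 (w(d) = d*(-5) + (7 + 4*d²/9) = -5*d + (7 + 4*d²/9) = 7 - 5*d + 4*d²/9)
-1*(-289) - (-1 - 4)*(-5)*w(U(-3, 2)) = -1*(-289) - (-1 - 4)*(-5)*(7 - 5*(-3) + (4/9)*(-3)²) = 289 - (-5*(-5))*(7 + 15 + (4/9)*9) = 289 - 25*(7 + 15 + 4) = 289 - 25*26 = 289 - 1*650 = 289 - 650 = -361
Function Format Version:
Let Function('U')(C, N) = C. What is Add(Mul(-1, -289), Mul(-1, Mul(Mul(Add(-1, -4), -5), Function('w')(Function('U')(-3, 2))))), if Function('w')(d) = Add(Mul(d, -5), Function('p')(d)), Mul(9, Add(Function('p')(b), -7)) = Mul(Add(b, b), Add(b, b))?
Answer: -361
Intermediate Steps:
Function('p')(b) = Add(7, Mul(Rational(4, 9), Pow(b, 2))) (Function('p')(b) = Add(7, Mul(Rational(1, 9), Mul(Add(b, b), Add(b, b)))) = Add(7, Mul(Rational(1, 9), Mul(Mul(2, b), Mul(2, b)))) = Add(7, Mul(Rational(1, 9), Mul(4, Pow(b, 2)))) = Add(7, Mul(Rational(4, 9), Pow(b, 2))))
Function('w')(d) = Add(7, Mul(-5, d), Mul(Rational(4, 9), Pow(d, 2))) (Function('w')(d) = Add(Mul(d, -5), Add(7, Mul(Rational(4, 9), Pow(d, 2)))) = Add(Mul(-5, d), Add(7, Mul(Rational(4, 9), Pow(d, 2)))) = Add(7, Mul(-5, d), Mul(Rational(4, 9), Pow(d, 2))))
Add(Mul(-1, -289), Mul(-1, Mul(Mul(Add(-1, -4), -5), Function('w')(Function('U')(-3, 2))))) = Add(Mul(-1, -289), Mul(-1, Mul(Mul(Add(-1, -4), -5), Add(7, Mul(-5, -3), Mul(Rational(4, 9), Pow(-3, 2)))))) = Add(289, Mul(-1, Mul(Mul(-5, -5), Add(7, 15, Mul(Rational(4, 9), 9))))) = Add(289, Mul(-1, Mul(25, Add(7, 15, 4)))) = Add(289, Mul(-1, Mul(25, 26))) = Add(289, Mul(-1, 650)) = Add(289, -650) = -361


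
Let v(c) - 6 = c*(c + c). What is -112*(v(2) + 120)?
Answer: -15008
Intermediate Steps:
v(c) = 6 + 2*c² (v(c) = 6 + c*(c + c) = 6 + c*(2*c) = 6 + 2*c²)
-112*(v(2) + 120) = -112*((6 + 2*2²) + 120) = -112*((6 + 2*4) + 120) = -112*((6 + 8) + 120) = -112*(14 + 120) = -112*134 = -15008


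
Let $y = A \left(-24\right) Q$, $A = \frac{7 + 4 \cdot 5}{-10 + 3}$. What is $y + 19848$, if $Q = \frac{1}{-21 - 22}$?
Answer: $\frac{5973600}{301} \approx 19846.0$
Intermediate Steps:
$Q = - \frac{1}{43}$ ($Q = \frac{1}{-43} = - \frac{1}{43} \approx -0.023256$)
$A = - \frac{27}{7}$ ($A = \frac{7 + 20}{-7} = 27 \left(- \frac{1}{7}\right) = - \frac{27}{7} \approx -3.8571$)
$y = - \frac{648}{301}$ ($y = \left(- \frac{27}{7}\right) \left(-24\right) \left(- \frac{1}{43}\right) = \frac{648}{7} \left(- \frac{1}{43}\right) = - \frac{648}{301} \approx -2.1528$)
$y + 19848 = - \frac{648}{301} + 19848 = \frac{5973600}{301}$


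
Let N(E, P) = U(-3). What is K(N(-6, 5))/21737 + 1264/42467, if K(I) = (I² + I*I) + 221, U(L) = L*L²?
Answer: 98777661/923105179 ≈ 0.10701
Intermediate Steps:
U(L) = L³
N(E, P) = -27 (N(E, P) = (-3)³ = -27)
K(I) = 221 + 2*I² (K(I) = (I² + I²) + 221 = 2*I² + 221 = 221 + 2*I²)
K(N(-6, 5))/21737 + 1264/42467 = (221 + 2*(-27)²)/21737 + 1264/42467 = (221 + 2*729)*(1/21737) + 1264*(1/42467) = (221 + 1458)*(1/21737) + 1264/42467 = 1679*(1/21737) + 1264/42467 = 1679/21737 + 1264/42467 = 98777661/923105179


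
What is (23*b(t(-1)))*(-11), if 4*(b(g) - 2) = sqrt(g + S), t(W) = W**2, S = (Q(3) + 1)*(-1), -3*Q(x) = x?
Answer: -2277/4 ≈ -569.25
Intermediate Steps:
Q(x) = -x/3
S = 0 (S = (-1/3*3 + 1)*(-1) = (-1 + 1)*(-1) = 0*(-1) = 0)
b(g) = 2 + sqrt(g)/4 (b(g) = 2 + sqrt(g + 0)/4 = 2 + sqrt(g)/4)
(23*b(t(-1)))*(-11) = (23*(2 + sqrt((-1)**2)/4))*(-11) = (23*(2 + sqrt(1)/4))*(-11) = (23*(2 + (1/4)*1))*(-11) = (23*(2 + 1/4))*(-11) = (23*(9/4))*(-11) = (207/4)*(-11) = -2277/4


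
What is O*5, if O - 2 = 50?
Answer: 260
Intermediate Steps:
O = 52 (O = 2 + 50 = 52)
O*5 = 52*5 = 260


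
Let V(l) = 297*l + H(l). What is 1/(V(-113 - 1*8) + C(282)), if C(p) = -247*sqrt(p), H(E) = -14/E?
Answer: -526151923/18656369138911 + 3616327*sqrt(282)/18656369138911 ≈ -2.4947e-5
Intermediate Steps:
V(l) = -14/l + 297*l (V(l) = 297*l - 14/l = -14/l + 297*l)
1/(V(-113 - 1*8) + C(282)) = 1/((-14/(-113 - 1*8) + 297*(-113 - 1*8)) - 247*sqrt(282)) = 1/((-14/(-113 - 8) + 297*(-113 - 8)) - 247*sqrt(282)) = 1/((-14/(-121) + 297*(-121)) - 247*sqrt(282)) = 1/((-14*(-1/121) - 35937) - 247*sqrt(282)) = 1/((14/121 - 35937) - 247*sqrt(282)) = 1/(-4348363/121 - 247*sqrt(282))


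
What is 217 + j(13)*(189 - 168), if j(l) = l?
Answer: 490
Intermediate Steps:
217 + j(13)*(189 - 168) = 217 + 13*(189 - 168) = 217 + 13*21 = 217 + 273 = 490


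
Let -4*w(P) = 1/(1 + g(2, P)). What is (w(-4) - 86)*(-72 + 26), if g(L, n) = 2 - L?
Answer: 7935/2 ≈ 3967.5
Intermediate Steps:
w(P) = -¼ (w(P) = -1/(4*(1 + (2 - 1*2))) = -1/(4*(1 + (2 - 2))) = -1/(4*(1 + 0)) = -¼/1 = -¼*1 = -¼)
(w(-4) - 86)*(-72 + 26) = (-¼ - 86)*(-72 + 26) = -345/4*(-46) = 7935/2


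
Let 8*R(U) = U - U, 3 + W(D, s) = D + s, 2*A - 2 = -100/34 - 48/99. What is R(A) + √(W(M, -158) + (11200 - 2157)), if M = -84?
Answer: √8798 ≈ 93.798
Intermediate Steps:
A = -400/561 (A = 1 + (-100/34 - 48/99)/2 = 1 + (-100*1/34 - 48*1/99)/2 = 1 + (-50/17 - 16/33)/2 = 1 + (½)*(-1922/561) = 1 - 961/561 = -400/561 ≈ -0.71301)
W(D, s) = -3 + D + s (W(D, s) = -3 + (D + s) = -3 + D + s)
R(U) = 0 (R(U) = (U - U)/8 = (⅛)*0 = 0)
R(A) + √(W(M, -158) + (11200 - 2157)) = 0 + √((-3 - 84 - 158) + (11200 - 2157)) = 0 + √(-245 + 9043) = 0 + √8798 = √8798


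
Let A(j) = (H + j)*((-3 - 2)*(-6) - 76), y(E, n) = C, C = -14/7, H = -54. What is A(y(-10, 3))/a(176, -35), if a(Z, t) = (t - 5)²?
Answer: 161/100 ≈ 1.6100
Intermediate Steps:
C = -2 (C = -14*⅐ = -2)
y(E, n) = -2
A(j) = 2484 - 46*j (A(j) = (-54 + j)*((-3 - 2)*(-6) - 76) = (-54 + j)*(-5*(-6) - 76) = (-54 + j)*(30 - 76) = (-54 + j)*(-46) = 2484 - 46*j)
a(Z, t) = (-5 + t)²
A(y(-10, 3))/a(176, -35) = (2484 - 46*(-2))/((-5 - 35)²) = (2484 + 92)/((-40)²) = 2576/1600 = 2576*(1/1600) = 161/100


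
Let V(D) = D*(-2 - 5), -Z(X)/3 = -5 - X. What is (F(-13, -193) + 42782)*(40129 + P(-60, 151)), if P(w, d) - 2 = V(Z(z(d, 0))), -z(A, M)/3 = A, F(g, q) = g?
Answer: 2118733491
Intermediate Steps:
z(A, M) = -3*A
Z(X) = 15 + 3*X (Z(X) = -3*(-5 - X) = 15 + 3*X)
V(D) = -7*D (V(D) = D*(-7) = -7*D)
P(w, d) = -103 + 63*d (P(w, d) = 2 - 7*(15 + 3*(-3*d)) = 2 - 7*(15 - 9*d) = 2 + (-105 + 63*d) = -103 + 63*d)
(F(-13, -193) + 42782)*(40129 + P(-60, 151)) = (-13 + 42782)*(40129 + (-103 + 63*151)) = 42769*(40129 + (-103 + 9513)) = 42769*(40129 + 9410) = 42769*49539 = 2118733491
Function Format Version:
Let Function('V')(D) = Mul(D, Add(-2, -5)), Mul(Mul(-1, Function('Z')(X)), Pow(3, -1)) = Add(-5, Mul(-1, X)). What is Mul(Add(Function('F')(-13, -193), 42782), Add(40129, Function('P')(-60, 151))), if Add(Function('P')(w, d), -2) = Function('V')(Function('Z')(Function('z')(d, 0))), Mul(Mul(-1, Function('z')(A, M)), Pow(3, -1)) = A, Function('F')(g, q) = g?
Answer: 2118733491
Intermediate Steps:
Function('z')(A, M) = Mul(-3, A)
Function('Z')(X) = Add(15, Mul(3, X)) (Function('Z')(X) = Mul(-3, Add(-5, Mul(-1, X))) = Add(15, Mul(3, X)))
Function('V')(D) = Mul(-7, D) (Function('V')(D) = Mul(D, -7) = Mul(-7, D))
Function('P')(w, d) = Add(-103, Mul(63, d)) (Function('P')(w, d) = Add(2, Mul(-7, Add(15, Mul(3, Mul(-3, d))))) = Add(2, Mul(-7, Add(15, Mul(-9, d)))) = Add(2, Add(-105, Mul(63, d))) = Add(-103, Mul(63, d)))
Mul(Add(Function('F')(-13, -193), 42782), Add(40129, Function('P')(-60, 151))) = Mul(Add(-13, 42782), Add(40129, Add(-103, Mul(63, 151)))) = Mul(42769, Add(40129, Add(-103, 9513))) = Mul(42769, Add(40129, 9410)) = Mul(42769, 49539) = 2118733491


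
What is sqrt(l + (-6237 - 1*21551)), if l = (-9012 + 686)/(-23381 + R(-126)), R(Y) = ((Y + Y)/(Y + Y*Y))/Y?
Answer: I*sqrt(235515241178288118197)/92062687 ≈ 166.7*I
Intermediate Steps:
R(Y) = 2/(Y + Y**2) (R(Y) = ((2*Y)/(Y + Y**2))/Y = (2*Y/(Y + Y**2))/Y = 2/(Y + Y**2))
l = 32783625/92062687 (l = (-9012 + 686)/(-23381 + 2/(-126*(1 - 126))) = -8326/(-23381 + 2*(-1/126)/(-125)) = -8326/(-23381 + 2*(-1/126)*(-1/125)) = -8326/(-23381 + 1/7875) = -8326/(-184125374/7875) = -8326*(-7875/184125374) = 32783625/92062687 ≈ 0.35610)
sqrt(l + (-6237 - 1*21551)) = sqrt(32783625/92062687 + (-6237 - 1*21551)) = sqrt(32783625/92062687 + (-6237 - 21551)) = sqrt(32783625/92062687 - 27788) = sqrt(-2558205162731/92062687) = I*sqrt(235515241178288118197)/92062687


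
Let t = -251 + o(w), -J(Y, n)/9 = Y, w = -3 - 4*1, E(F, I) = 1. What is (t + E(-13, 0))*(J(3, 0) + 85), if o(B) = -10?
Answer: -15080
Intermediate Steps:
w = -7 (w = -3 - 4 = -7)
J(Y, n) = -9*Y
t = -261 (t = -251 - 10 = -261)
(t + E(-13, 0))*(J(3, 0) + 85) = (-261 + 1)*(-9*3 + 85) = -260*(-27 + 85) = -260*58 = -15080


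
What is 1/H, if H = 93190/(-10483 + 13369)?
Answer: 1443/46595 ≈ 0.030969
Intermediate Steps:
H = 46595/1443 (H = 93190/2886 = 93190*(1/2886) = 46595/1443 ≈ 32.290)
1/H = 1/(46595/1443) = 1443/46595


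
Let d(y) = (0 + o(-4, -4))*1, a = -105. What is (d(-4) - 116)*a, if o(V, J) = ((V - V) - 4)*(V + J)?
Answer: 8820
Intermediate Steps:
o(V, J) = -4*J - 4*V (o(V, J) = (0 - 4)*(J + V) = -4*(J + V) = -4*J - 4*V)
d(y) = 32 (d(y) = (0 + (-4*(-4) - 4*(-4)))*1 = (0 + (16 + 16))*1 = (0 + 32)*1 = 32*1 = 32)
(d(-4) - 116)*a = (32 - 116)*(-105) = -84*(-105) = 8820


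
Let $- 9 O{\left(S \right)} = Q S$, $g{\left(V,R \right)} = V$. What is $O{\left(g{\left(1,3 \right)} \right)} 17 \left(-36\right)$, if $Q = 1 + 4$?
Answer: $340$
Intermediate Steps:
$Q = 5$
$O{\left(S \right)} = - \frac{5 S}{9}$
$O{\left(g{\left(1,3 \right)} \right)} 17 \left(-36\right) = \left(- \frac{5}{9}\right) 1 \cdot 17 \left(-36\right) = \left(- \frac{5}{9}\right) 17 \left(-36\right) = \left(- \frac{85}{9}\right) \left(-36\right) = 340$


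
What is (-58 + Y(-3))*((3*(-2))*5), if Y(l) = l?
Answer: 1830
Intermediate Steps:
(-58 + Y(-3))*((3*(-2))*5) = (-58 - 3)*((3*(-2))*5) = -(-366)*5 = -61*(-30) = 1830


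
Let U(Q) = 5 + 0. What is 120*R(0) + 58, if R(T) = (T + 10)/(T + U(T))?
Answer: 298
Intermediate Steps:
U(Q) = 5
R(T) = (10 + T)/(5 + T) (R(T) = (T + 10)/(T + 5) = (10 + T)/(5 + T))
120*R(0) + 58 = 120*((10 + 0)/(5 + 0)) + 58 = 120*(10/5) + 58 = 120*((⅕)*10) + 58 = 120*2 + 58 = 240 + 58 = 298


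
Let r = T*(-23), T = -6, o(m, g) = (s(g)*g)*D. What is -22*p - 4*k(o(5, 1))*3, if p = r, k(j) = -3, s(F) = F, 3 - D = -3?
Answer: -3000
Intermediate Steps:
D = 6 (D = 3 - 1*(-3) = 3 + 3 = 6)
o(m, g) = 6*g² (o(m, g) = (g*g)*6 = g²*6 = 6*g²)
r = 138 (r = -6*(-23) = 138)
p = 138
-22*p - 4*k(o(5, 1))*3 = -22*138 - 4*(-3)*3 = -3036 + 12*3 = -3036 + 36 = -3000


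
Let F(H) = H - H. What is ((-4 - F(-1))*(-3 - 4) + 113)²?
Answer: 19881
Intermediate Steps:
F(H) = 0
((-4 - F(-1))*(-3 - 4) + 113)² = ((-4 - 1*0)*(-3 - 4) + 113)² = ((-4 + 0)*(-7) + 113)² = (-4*(-7) + 113)² = (28 + 113)² = 141² = 19881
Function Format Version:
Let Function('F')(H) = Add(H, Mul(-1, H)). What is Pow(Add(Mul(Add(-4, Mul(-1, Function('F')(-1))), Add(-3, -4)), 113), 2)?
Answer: 19881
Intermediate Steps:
Function('F')(H) = 0
Pow(Add(Mul(Add(-4, Mul(-1, Function('F')(-1))), Add(-3, -4)), 113), 2) = Pow(Add(Mul(Add(-4, Mul(-1, 0)), Add(-3, -4)), 113), 2) = Pow(Add(Mul(Add(-4, 0), -7), 113), 2) = Pow(Add(Mul(-4, -7), 113), 2) = Pow(Add(28, 113), 2) = Pow(141, 2) = 19881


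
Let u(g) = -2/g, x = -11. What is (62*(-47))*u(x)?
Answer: -5828/11 ≈ -529.82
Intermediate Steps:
(62*(-47))*u(x) = (62*(-47))*(-2/(-11)) = -(-5828)*(-1)/11 = -2914*2/11 = -5828/11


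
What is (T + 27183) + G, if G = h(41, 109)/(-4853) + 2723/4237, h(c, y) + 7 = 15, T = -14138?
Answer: 268246571068/20562161 ≈ 13046.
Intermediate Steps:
h(c, y) = 8 (h(c, y) = -7 + 15 = 8)
G = 13180823/20562161 (G = 8/(-4853) + 2723/4237 = 8*(-1/4853) + 2723*(1/4237) = -8/4853 + 2723/4237 = 13180823/20562161 ≈ 0.64102)
(T + 27183) + G = (-14138 + 27183) + 13180823/20562161 = 13045 + 13180823/20562161 = 268246571068/20562161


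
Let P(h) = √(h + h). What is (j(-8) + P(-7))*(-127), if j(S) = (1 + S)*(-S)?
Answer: 7112 - 127*I*√14 ≈ 7112.0 - 475.19*I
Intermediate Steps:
j(S) = -S*(1 + S)
P(h) = √2*√h (P(h) = √(2*h) = √2*√h)
(j(-8) + P(-7))*(-127) = (-1*(-8)*(1 - 8) + √2*√(-7))*(-127) = (-1*(-8)*(-7) + √2*(I*√7))*(-127) = (-56 + I*√14)*(-127) = 7112 - 127*I*√14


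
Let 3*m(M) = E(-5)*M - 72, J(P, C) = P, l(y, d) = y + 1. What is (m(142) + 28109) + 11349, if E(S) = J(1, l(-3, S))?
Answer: 118444/3 ≈ 39481.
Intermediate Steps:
l(y, d) = 1 + y
E(S) = 1
m(M) = -24 + M/3 (m(M) = (1*M - 72)/3 = (M - 72)/3 = (-72 + M)/3 = -24 + M/3)
(m(142) + 28109) + 11349 = ((-24 + (1/3)*142) + 28109) + 11349 = ((-24 + 142/3) + 28109) + 11349 = (70/3 + 28109) + 11349 = 84397/3 + 11349 = 118444/3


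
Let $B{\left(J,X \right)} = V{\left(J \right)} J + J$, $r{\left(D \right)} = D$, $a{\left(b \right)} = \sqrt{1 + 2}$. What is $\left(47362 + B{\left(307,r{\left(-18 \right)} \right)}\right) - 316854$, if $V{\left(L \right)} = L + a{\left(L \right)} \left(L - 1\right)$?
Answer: $-174936 + 93942 \sqrt{3} \approx -12224.0$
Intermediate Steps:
$a{\left(b \right)} = \sqrt{3}$
$V{\left(L \right)} = L + \sqrt{3} \left(-1 + L\right)$ ($V{\left(L \right)} = L + \sqrt{3} \left(L - 1\right) = L + \sqrt{3} \left(-1 + L\right)$)
$B{\left(J,X \right)} = J + J \left(J - \sqrt{3} + J \sqrt{3}\right)$ ($B{\left(J,X \right)} = \left(J - \sqrt{3} + J \sqrt{3}\right) J + J = J \left(J - \sqrt{3} + J \sqrt{3}\right) + J = J + J \left(J - \sqrt{3} + J \sqrt{3}\right)$)
$\left(47362 + B{\left(307,r{\left(-18 \right)} \right)}\right) - 316854 = \left(47362 + 307 \left(1 + 307 - \sqrt{3} + 307 \sqrt{3}\right)\right) - 316854 = \left(47362 + 307 \left(308 + 306 \sqrt{3}\right)\right) - 316854 = \left(47362 + \left(94556 + 93942 \sqrt{3}\right)\right) - 316854 = \left(141918 + 93942 \sqrt{3}\right) - 316854 = -174936 + 93942 \sqrt{3}$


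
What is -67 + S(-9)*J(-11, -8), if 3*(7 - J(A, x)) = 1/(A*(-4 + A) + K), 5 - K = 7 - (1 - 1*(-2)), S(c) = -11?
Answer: -71701/498 ≈ -143.98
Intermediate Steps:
K = 1 (K = 5 - (7 - (1 - 1*(-2))) = 5 - (7 - (1 + 2)) = 5 - (7 - 1*3) = 5 - (7 - 3) = 5 - 1*4 = 5 - 4 = 1)
J(A, x) = 7 - 1/(3*(1 + A*(-4 + A))) (J(A, x) = 7 - 1/(3*(A*(-4 + A) + 1)) = 7 - 1/(3*(1 + A*(-4 + A))))
-67 + S(-9)*J(-11, -8) = -67 - 11*(20 - 84*(-11) + 21*(-11)**2)/(3*(1 + (-11)**2 - 4*(-11))) = -67 - 11*(20 + 924 + 21*121)/(3*(1 + 121 + 44)) = -67 - 11*(20 + 924 + 2541)/(3*166) = -67 - 11*3485/(3*166) = -67 - 11*3485/498 = -67 - 38335/498 = -71701/498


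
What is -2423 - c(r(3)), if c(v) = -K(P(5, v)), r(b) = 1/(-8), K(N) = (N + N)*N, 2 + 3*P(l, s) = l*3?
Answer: -21469/9 ≈ -2385.4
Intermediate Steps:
P(l, s) = -⅔ + l (P(l, s) = -⅔ + (l*3)/3 = -⅔ + (3*l)/3 = -⅔ + l)
K(N) = 2*N² (K(N) = (2*N)*N = 2*N²)
r(b) = -⅛
c(v) = -338/9 (c(v) = -2*(-⅔ + 5)² = -2*(13/3)² = -2*169/9 = -1*338/9 = -338/9)
-2423 - c(r(3)) = -2423 - 1*(-338/9) = -2423 + 338/9 = -21469/9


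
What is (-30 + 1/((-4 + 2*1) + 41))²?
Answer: 1366561/1521 ≈ 898.46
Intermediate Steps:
(-30 + 1/((-4 + 2*1) + 41))² = (-30 + 1/((-4 + 2) + 41))² = (-30 + 1/(-2 + 41))² = (-30 + 1/39)² = (-1169/39)² = 1366561/1521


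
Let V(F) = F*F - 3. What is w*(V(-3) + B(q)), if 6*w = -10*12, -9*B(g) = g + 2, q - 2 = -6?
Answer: -1120/9 ≈ -124.44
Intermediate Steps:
q = -4 (q = 2 - 6 = -4)
V(F) = -3 + F² (V(F) = F² - 3 = -3 + F²)
B(g) = -2/9 - g/9 (B(g) = -(g + 2)/9 = -(2 + g)/9 = -2/9 - g/9)
w = -20 (w = (-10*12)/6 = (⅙)*(-120) = -20)
w*(V(-3) + B(q)) = -20*((-3 + (-3)²) + (-2/9 - ⅑*(-4))) = -20*((-3 + 9) + (-2/9 + 4/9)) = -20*(6 + 2/9) = -20*56/9 = -1120/9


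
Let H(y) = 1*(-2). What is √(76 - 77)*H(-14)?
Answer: -2*I ≈ -2.0*I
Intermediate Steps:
H(y) = -2
√(76 - 77)*H(-14) = √(76 - 77)*(-2) = √(-1)*(-2) = I*(-2) = -2*I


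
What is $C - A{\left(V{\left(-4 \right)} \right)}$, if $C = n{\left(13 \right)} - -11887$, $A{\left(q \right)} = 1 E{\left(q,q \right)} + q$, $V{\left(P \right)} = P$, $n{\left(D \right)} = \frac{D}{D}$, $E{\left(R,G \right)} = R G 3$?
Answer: $11844$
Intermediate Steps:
$E{\left(R,G \right)} = 3 G R$ ($E{\left(R,G \right)} = G R 3 = 3 G R$)
$n{\left(D \right)} = 1$
$A{\left(q \right)} = q + 3 q^{2}$ ($A{\left(q \right)} = 1 \cdot 3 q q + q = 1 \cdot 3 q^{2} + q = 3 q^{2} + q = q + 3 q^{2}$)
$C = 11888$ ($C = 1 - -11887 = 1 + 11887 = 11888$)
$C - A{\left(V{\left(-4 \right)} \right)} = 11888 - - 4 \left(1 + 3 \left(-4\right)\right) = 11888 - - 4 \left(1 - 12\right) = 11888 - \left(-4\right) \left(-11\right) = 11888 - 44 = 11844$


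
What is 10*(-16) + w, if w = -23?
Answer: -183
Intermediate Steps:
10*(-16) + w = 10*(-16) - 23 = -160 - 23 = -183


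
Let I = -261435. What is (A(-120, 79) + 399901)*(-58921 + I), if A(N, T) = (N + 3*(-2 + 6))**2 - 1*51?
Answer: -131830978984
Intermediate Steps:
A(N, T) = -51 + (12 + N)**2 (A(N, T) = (N + 3*4)**2 - 51 = (N + 12)**2 - 51 = (12 + N)**2 - 51 = -51 + (12 + N)**2)
(A(-120, 79) + 399901)*(-58921 + I) = ((-51 + (12 - 120)**2) + 399901)*(-58921 - 261435) = ((-51 + (-108)**2) + 399901)*(-320356) = ((-51 + 11664) + 399901)*(-320356) = (11613 + 399901)*(-320356) = 411514*(-320356) = -131830978984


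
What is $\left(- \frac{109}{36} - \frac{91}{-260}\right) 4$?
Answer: $- \frac{482}{45} \approx -10.711$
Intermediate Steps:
$\left(- \frac{109}{36} - \frac{91}{-260}\right) 4 = \left(\left(-109\right) \frac{1}{36} - - \frac{7}{20}\right) 4 = \left(- \frac{109}{36} + \frac{7}{20}\right) 4 = \left(- \frac{241}{90}\right) 4 = - \frac{482}{45}$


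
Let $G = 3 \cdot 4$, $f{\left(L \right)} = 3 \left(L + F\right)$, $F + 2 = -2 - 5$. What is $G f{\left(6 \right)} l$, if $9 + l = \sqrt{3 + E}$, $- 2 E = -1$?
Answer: $972 - 54 \sqrt{14} \approx 769.95$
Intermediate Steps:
$F = -9$ ($F = -2 - 7 = -9$)
$f{\left(L \right)} = -27 + 3 L$ ($f{\left(L \right)} = 3 \left(L - 9\right) = 3 \left(-9 + L\right) = -27 + 3 L$)
$E = \frac{1}{2}$ ($E = \left(- \frac{1}{2}\right) \left(-1\right) = \frac{1}{2} \approx 0.5$)
$G = 12$
$l = -9 + \frac{\sqrt{14}}{2}$ ($l = -9 + \sqrt{3 + \frac{1}{2}} = -9 + \sqrt{\frac{7}{2}} = -9 + \frac{\sqrt{14}}{2} \approx -7.1292$)
$G f{\left(6 \right)} l = 12 \left(-27 + 3 \cdot 6\right) \left(-9 + \frac{\sqrt{14}}{2}\right) = 12 \left(-27 + 18\right) \left(-9 + \frac{\sqrt{14}}{2}\right) = 12 \left(-9\right) \left(-9 + \frac{\sqrt{14}}{2}\right) = - 108 \left(-9 + \frac{\sqrt{14}}{2}\right) = 972 - 54 \sqrt{14}$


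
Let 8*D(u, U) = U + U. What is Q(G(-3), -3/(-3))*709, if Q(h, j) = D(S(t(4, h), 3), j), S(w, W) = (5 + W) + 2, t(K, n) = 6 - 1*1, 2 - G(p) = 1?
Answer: 709/4 ≈ 177.25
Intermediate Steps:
G(p) = 1 (G(p) = 2 - 1*1 = 2 - 1 = 1)
t(K, n) = 5 (t(K, n) = 6 - 1 = 5)
S(w, W) = 7 + W
D(u, U) = U/4 (D(u, U) = (U + U)/8 = (2*U)/8 = U/4)
Q(h, j) = j/4
Q(G(-3), -3/(-3))*709 = ((-3/(-3))/4)*709 = ((-3*(-1/3))/4)*709 = ((1/4)*1)*709 = (1/4)*709 = 709/4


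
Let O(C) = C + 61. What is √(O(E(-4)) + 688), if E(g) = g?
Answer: √745 ≈ 27.295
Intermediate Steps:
O(C) = 61 + C
√(O(E(-4)) + 688) = √((61 - 4) + 688) = √(57 + 688) = √745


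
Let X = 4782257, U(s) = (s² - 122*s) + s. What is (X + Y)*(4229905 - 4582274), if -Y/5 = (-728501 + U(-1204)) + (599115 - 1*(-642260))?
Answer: 2029156704197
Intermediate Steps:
U(s) = s² - 121*s
Y = -10540870 (Y = -5*((-728501 - 1204*(-121 - 1204)) + (599115 - 1*(-642260))) = -5*((-728501 - 1204*(-1325)) + (599115 + 642260)) = -5*((-728501 + 1595300) + 1241375) = -5*(866799 + 1241375) = -5*2108174 = -10540870)
(X + Y)*(4229905 - 4582274) = (4782257 - 10540870)*(4229905 - 4582274) = -5758613*(-352369) = 2029156704197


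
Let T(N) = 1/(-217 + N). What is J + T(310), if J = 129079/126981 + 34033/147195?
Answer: 81021275987/64380001905 ≈ 1.2585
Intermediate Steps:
J = 2591258642/2076774255 (J = 129079*(1/126981) + 34033*(1/147195) = 129079/126981 + 34033/147195 = 2591258642/2076774255 ≈ 1.2477)
J + T(310) = 2591258642/2076774255 + 1/(-217 + 310) = 2591258642/2076774255 + 1/93 = 81021275987/64380001905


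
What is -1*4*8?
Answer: -32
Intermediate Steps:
-1*4*8 = -4*8 = -32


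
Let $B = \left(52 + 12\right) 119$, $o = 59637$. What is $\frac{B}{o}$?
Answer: $\frac{7616}{59637} \approx 0.12771$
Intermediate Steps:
$B = 7616$ ($B = 64 \cdot 119 = 7616$)
$\frac{B}{o} = \frac{7616}{59637}$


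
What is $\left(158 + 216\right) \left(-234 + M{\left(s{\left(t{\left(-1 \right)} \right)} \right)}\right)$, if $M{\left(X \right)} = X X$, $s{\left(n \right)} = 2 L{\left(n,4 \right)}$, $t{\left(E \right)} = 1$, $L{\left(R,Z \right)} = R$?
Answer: $-86020$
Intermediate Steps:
$s{\left(n \right)} = 2 n$
$M{\left(X \right)} = X^{2}$
$\left(158 + 216\right) \left(-234 + M{\left(s{\left(t{\left(-1 \right)} \right)} \right)}\right) = \left(158 + 216\right) \left(-234 + \left(2 \cdot 1\right)^{2}\right) = 374 \left(-234 + 2^{2}\right) = 374 \left(-234 + 4\right) = 374 \left(-230\right) = -86020$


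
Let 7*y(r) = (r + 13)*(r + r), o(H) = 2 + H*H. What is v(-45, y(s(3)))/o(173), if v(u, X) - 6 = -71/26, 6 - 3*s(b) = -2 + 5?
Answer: 85/778206 ≈ 0.00010923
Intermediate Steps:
s(b) = 1 (s(b) = 2 - (-2 + 5)/3 = 2 - ⅓*3 = 2 - 1 = 1)
o(H) = 2 + H²
y(r) = 2*r*(13 + r)/7 (y(r) = ((r + 13)*(r + r))/7 = ((13 + r)*(2*r))/7 = (2*r*(13 + r))/7 = 2*r*(13 + r)/7)
v(u, X) = 85/26 (v(u, X) = 6 - 71/26 = 85/26)
v(-45, y(s(3)))/o(173) = 85/(26*(2 + 173²)) = 85/(26*(2 + 29929)) = (85/26)/29931 = (85/26)*(1/29931) = 85/778206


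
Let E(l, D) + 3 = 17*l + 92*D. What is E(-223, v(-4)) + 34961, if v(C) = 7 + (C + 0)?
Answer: 31443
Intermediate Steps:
v(C) = 7 + C
E(l, D) = -3 + 17*l + 92*D (E(l, D) = -3 + (17*l + 92*D) = -3 + 17*l + 92*D)
E(-223, v(-4)) + 34961 = (-3 + 17*(-223) + 92*(7 - 4)) + 34961 = (-3 - 3791 + 92*3) + 34961 = (-3 - 3791 + 276) + 34961 = -3518 + 34961 = 31443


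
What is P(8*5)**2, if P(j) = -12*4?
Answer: 2304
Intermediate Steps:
P(j) = -48
P(8*5)**2 = (-48)**2 = 2304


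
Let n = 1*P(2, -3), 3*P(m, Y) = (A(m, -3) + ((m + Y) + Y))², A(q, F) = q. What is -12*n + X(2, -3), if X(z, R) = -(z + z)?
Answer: -20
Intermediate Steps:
X(z, R) = -2*z
P(m, Y) = (2*Y + 2*m)²/3 (P(m, Y) = (m + ((m + Y) + Y))²/3 = (m + ((Y + m) + Y))²/3 = (m + (m + 2*Y))²/3 = (2*Y + 2*m)²/3)
n = 4/3 (n = 1*(4*(-3 + 2)²/3) = 1*((4/3)*(-1)²) = 1*((4/3)*1) = 1*(4/3) = 4/3 ≈ 1.3333)
-12*n + X(2, -3) = -12*4/3 - 2*2 = -16 - 4 = -20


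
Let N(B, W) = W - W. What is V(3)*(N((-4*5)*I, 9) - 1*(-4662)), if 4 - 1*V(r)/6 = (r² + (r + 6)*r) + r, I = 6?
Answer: -979020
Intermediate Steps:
V(r) = 24 - 6*r - 6*r² - 6*r*(6 + r) (V(r) = 24 - 6*((r² + (r + 6)*r) + r) = 24 - 6*((r² + (6 + r)*r) + r) = 24 - 6*((r² + r*(6 + r)) + r) = 24 - 6*(r + r² + r*(6 + r)) = 24 + (-6*r - 6*r² - 6*r*(6 + r)) = 24 - 6*r - 6*r² - 6*r*(6 + r))
N(B, W) = 0
V(3)*(N((-4*5)*I, 9) - 1*(-4662)) = (24 - 42*3 - 12*3²)*(0 - 1*(-4662)) = (24 - 126 - 12*9)*(0 + 4662) = (24 - 126 - 108)*4662 = -210*4662 = -979020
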